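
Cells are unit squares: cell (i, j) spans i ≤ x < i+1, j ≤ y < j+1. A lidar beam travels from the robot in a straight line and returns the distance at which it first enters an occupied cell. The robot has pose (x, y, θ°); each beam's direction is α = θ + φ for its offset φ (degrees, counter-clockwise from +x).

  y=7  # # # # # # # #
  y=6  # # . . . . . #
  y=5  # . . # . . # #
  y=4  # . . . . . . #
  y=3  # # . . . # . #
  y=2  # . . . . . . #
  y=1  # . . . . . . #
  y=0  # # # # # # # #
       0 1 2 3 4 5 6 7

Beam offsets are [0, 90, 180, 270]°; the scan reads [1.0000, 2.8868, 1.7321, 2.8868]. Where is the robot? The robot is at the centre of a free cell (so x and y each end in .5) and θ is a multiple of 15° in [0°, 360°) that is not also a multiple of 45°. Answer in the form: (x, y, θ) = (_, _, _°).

(x, y, θ) = (4.5, 2.5, 60°)

Enumerate (i+0.5, j+0.5, θ) over the 31 free cells and 16 admissible headings. For each, cast all 4 beams and compare to the given ranges.
  (5.5, 2.5, 105°): beam 1 = 0.5176 ≠ 1.0000 ✗
  (4.5, 2.5, 300°): beam 1 = 1.7321 ≠ 1.0000 ✗
  (2.5, 4.5, 105°): beam 1 = 1.9319 ≠ 1.0000 ✗
  (4.5, 1.5, 345°): beam 1 = 1.9319 ≠ 1.0000 ✗
  (3.5, 6.5, 30°): beam 2 = 0.5774 ≠ 2.8868 ✗
  …
  (4.5, 2.5, 60°): r_1=1.0000, r_2=2.8868, r_3=1.7321, r_4=2.8868 — all match ✓
Unique over the lattice → pose = (4.5, 2.5, 60°).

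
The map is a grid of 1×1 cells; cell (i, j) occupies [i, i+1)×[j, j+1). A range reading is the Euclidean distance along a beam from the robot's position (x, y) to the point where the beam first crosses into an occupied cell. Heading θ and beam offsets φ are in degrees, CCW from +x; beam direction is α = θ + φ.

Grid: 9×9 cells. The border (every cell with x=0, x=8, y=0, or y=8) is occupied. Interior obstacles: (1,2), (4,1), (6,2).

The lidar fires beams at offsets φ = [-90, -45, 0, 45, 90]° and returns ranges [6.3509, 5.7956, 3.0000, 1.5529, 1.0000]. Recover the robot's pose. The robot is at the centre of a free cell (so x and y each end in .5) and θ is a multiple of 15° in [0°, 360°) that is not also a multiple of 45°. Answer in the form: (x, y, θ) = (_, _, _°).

Candidates: 46 free-cell centres × 16 headings = 736 poses. Raycast each; keep the one whose scan matches to 4 dp.
  (4.5, 6.5, 15°): beam 1 = 5.6940 ≠ 6.3509 ✗
  (1.5, 7.5, 195°): beam 1 = 0.5176 ≠ 6.3509 ✗
  (6.5, 6.5, 330°): beam 2 = 5.6940 ≠ 5.7956 ✗
  (2.5, 5.5, 345°): beam 1 = 2.5882 ≠ 6.3509 ✗
  …
  (6.5, 7.5, 300°): r_1=6.3509, r_2=5.7956, r_3=3.0000, r_4=1.5529, r_5=1.0000 — all match ✓
No second candidate reproduces the full scan.

(x, y, θ) = (6.5, 7.5, 300°)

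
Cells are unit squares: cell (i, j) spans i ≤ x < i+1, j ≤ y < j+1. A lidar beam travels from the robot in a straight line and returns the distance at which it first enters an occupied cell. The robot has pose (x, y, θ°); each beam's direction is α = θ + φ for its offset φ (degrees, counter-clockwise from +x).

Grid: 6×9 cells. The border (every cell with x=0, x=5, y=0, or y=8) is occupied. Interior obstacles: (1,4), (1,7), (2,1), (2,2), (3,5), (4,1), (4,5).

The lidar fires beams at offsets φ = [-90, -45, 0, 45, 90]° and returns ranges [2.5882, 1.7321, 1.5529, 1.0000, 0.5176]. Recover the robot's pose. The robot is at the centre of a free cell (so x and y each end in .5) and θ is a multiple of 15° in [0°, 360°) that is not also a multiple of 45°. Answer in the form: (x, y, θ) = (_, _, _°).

The pose lattice has 21·16 = 336 candidates. Test each by forward raycasting.
  (3.5, 1.5, 330°): beam 1 = 0.5774 ≠ 2.5882 ✗
  (1.5, 6.5, 195°): beam 1 = 0.5176 ≠ 2.5882 ✗
  (1.5, 6.5, 30°): beam 1 = 5.1962 ≠ 2.5882 ✗
  (1.5, 2.5, 15°): beam 1 = 1.5529 ≠ 2.5882 ✗
  …
  (4.5, 3.5, 255°): r_1=2.5882, r_2=1.7321, r_3=1.5529, r_4=1.0000, r_5=0.5176 — all match ✓
Only this pose fits every beam.

(x, y, θ) = (4.5, 3.5, 255°)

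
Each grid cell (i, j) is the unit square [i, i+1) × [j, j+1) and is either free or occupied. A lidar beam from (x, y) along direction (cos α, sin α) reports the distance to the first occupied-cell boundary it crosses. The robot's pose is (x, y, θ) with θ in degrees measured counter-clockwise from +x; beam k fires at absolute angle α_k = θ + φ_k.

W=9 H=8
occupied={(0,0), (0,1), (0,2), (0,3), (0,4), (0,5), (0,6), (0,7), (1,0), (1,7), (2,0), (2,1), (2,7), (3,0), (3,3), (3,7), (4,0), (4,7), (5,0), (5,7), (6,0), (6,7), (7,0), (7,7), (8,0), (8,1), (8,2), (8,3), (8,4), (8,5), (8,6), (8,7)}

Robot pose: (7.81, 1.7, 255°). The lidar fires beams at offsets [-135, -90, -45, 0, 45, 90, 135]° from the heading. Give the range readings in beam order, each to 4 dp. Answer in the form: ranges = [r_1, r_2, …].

ranges = [6.1199, 7.0502, 1.4000, 0.7247, 0.3800, 0.1967, 0.2194]

beam 1: φ=-135°, α=120°
  d=(-0.5000,0.8660)  start (7,1)  tX=1.6200 tY=0.3464  stride 1/|dx|=2.0000 1/|dy|=1.1547
    cross y-line → (7,2), t=0.3464
    cross y-line → (7,3), t=1.5011
    cross x-line → (6,3), t=1.6200
    cross y-line → (6,4), t=2.6558
    cross x-line → (5,4), t=3.6200
    cross y-line → (5,5), t=3.8105
    cross y-line → (5,6), t=4.9652
    cross x-line → (4,6), t=5.6200
    cross y-line → (4,7), t=6.1199 (wall)
  → r_1 = 6.1199
beam 2: φ=-90°, α=165°
  d=(-0.9659,0.2588)  start (7,1)  tX=0.8386 tY=1.1591  stride 1/|dx|=1.0353 1/|dy|=3.8637
    cross x-line → (6,1), t=0.8386
    cross y-line → (6,2), t=1.1591
    cross x-line → (5,2), t=1.8738
    cross x-line → (4,2), t=2.9091
    cross x-line → (3,2), t=3.9444
    cross x-line → (2,2), t=4.9797
    cross y-line → (2,3), t=5.0228
    cross x-line → (1,3), t=6.0150
    cross x-line → (0,3), t=7.0502 (wall)
  → r_2 = 7.0502
beam 3: φ=-45°, α=210°
  d=(-0.8660,-0.5000)  start (7,1)  tX=0.9353 tY=1.4000  stride 1/|dx|=1.1547 1/|dy|=2.0000
    cross x-line → (6,1), t=0.9353
    cross y-line → (6,0), t=1.4000 (wall)
  → r_3 = 1.4000
beam 4: φ=0°, α=255°
  d=(-0.2588,-0.9659)  start (7,1)  tX=3.1296 tY=0.7247  stride 1/|dx|=3.8637 1/|dy|=1.0353
    cross y-line → (7,0), t=0.7247 (wall)
  → r_4 = 0.7247
beam 5: φ=45°, α=300°
  d=(0.5000,-0.8660)  start (7,1)  tX=0.3800 tY=0.8083  stride 1/|dx|=2.0000 1/|dy|=1.1547
    cross x-line → (8,1), t=0.3800 (wall)
  → r_5 = 0.3800
beam 6: φ=90°, α=345°
  d=(0.9659,-0.2588)  start (7,1)  tX=0.1967 tY=2.7046  stride 1/|dx|=1.0353 1/|dy|=3.8637
    cross x-line → (8,1), t=0.1967 (wall)
  → r_6 = 0.1967
beam 7: φ=135°, α=30°
  d=(0.8660,0.5000)  start (7,1)  tX=0.2194 tY=0.6000  stride 1/|dx|=1.1547 1/|dy|=2.0000
    cross x-line → (8,1), t=0.2194 (wall)
  → r_7 = 0.2194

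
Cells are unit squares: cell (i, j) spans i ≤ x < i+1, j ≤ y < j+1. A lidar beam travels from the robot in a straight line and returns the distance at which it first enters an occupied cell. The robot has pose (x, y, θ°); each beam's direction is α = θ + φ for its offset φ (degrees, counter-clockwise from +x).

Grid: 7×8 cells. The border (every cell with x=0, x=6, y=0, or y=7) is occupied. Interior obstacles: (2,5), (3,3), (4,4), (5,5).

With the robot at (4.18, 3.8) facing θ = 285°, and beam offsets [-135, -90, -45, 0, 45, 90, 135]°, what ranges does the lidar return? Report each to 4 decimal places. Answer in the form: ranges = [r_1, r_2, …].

ranges = [0.2078, 0.1863, 0.3600, 2.8988, 2.1016, 0.7727, 0.2309]

beam 1: φ=-135°, α=150°
  dir = (cos 150°, sin 150°) = (-0.8660, 0.5000); from cell (4,3)
  next x-line at t=0.2078, next y-line at t=0.4000; Δt_x=1.1547, Δt_y=2.0000
    x: enter (3,3) at t=0.2078 ← occupied
  → r_1 = 0.2078
beam 2: φ=-90°, α=195°
  dir = (cos 195°, sin 195°) = (-0.9659, -0.2588); from cell (4,3)
  next x-line at t=0.1863, next y-line at t=3.0910; Δt_x=1.0353, Δt_y=3.8637
    x: enter (3,3) at t=0.1863 ← occupied
  → r_2 = 0.1863
beam 3: φ=-45°, α=240°
  dir = (cos 240°, sin 240°) = (-0.5000, -0.8660); from cell (4,3)
  next x-line at t=0.3600, next y-line at t=0.9238; Δt_x=2.0000, Δt_y=1.1547
    x: enter (3,3) at t=0.3600 ← occupied
  → r_3 = 0.3600
beam 4: φ=0°, α=285°
  dir = (cos 285°, sin 285°) = (0.2588, -0.9659); from cell (4,3)
  next x-line at t=3.1682, next y-line at t=0.8282; Δt_x=3.8637, Δt_y=1.0353
    y: enter (4,2) at t=0.8282
    y: enter (4,1) at t=1.8635
    y: enter (4,0) at t=2.8988 ← occupied
  → r_4 = 2.8988
beam 5: φ=45°, α=330°
  dir = (cos 330°, sin 330°) = (0.8660, -0.5000); from cell (4,3)
  next x-line at t=0.9469, next y-line at t=1.6000; Δt_x=1.1547, Δt_y=2.0000
    x: enter (5,3) at t=0.9469
    y: enter (5,2) at t=1.6000
    x: enter (6,2) at t=2.1016 ← occupied
  → r_5 = 2.1016
beam 6: φ=90°, α=15°
  dir = (cos 15°, sin 15°) = (0.9659, 0.2588); from cell (4,3)
  next x-line at t=0.8489, next y-line at t=0.7727; Δt_x=1.0353, Δt_y=3.8637
    y: enter (4,4) at t=0.7727 ← occupied
  → r_6 = 0.7727
beam 7: φ=135°, α=60°
  dir = (cos 60°, sin 60°) = (0.5000, 0.8660); from cell (4,3)
  next x-line at t=1.6400, next y-line at t=0.2309; Δt_x=2.0000, Δt_y=1.1547
    y: enter (4,4) at t=0.2309 ← occupied
  → r_7 = 0.2309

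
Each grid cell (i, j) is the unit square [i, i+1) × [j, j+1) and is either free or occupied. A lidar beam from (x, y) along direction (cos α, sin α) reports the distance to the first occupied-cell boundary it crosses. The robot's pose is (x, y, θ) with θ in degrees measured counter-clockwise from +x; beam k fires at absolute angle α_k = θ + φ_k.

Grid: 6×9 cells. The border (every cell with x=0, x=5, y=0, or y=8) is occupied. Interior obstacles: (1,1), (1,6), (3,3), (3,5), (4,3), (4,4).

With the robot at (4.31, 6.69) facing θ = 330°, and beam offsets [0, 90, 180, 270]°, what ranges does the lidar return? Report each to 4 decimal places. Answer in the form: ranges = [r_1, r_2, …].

beam 1: φ=0°, α=330°
  cosα=0.8660 sinα=-0.5000 | (4,6) | tMaxX 0.7967 tMaxY 1.3800 | tΔX 1.1547 tΔY 2.0000
    t=0.7967 [x] (5,6) — stop
  → r_1 = 0.7967
beam 2: φ=90°, α=60°
  cosα=0.5000 sinα=0.8660 | (4,6) | tMaxX 1.3800 tMaxY 0.3580 | tΔX 2.0000 tΔY 1.1547
    t=0.3580 [y] (4,7)
    t=1.3800 [x] (5,7) — stop
  → r_2 = 1.3800
beam 3: φ=180°, α=150°
  cosα=-0.8660 sinα=0.5000 | (4,6) | tMaxX 0.3580 tMaxY 0.6200 | tΔX 1.1547 tΔY 2.0000
    t=0.3580 [x] (3,6)
    t=0.6200 [y] (3,7)
    t=1.5127 [x] (2,7)
    t=2.6200 [y] (2,8) — stop
  → r_3 = 2.6200
beam 4: φ=270°, α=240°
  cosα=-0.5000 sinα=-0.8660 | (4,6) | tMaxX 0.6200 tMaxY 0.7967 | tΔX 2.0000 tΔY 1.1547
    t=0.6200 [x] (3,6)
    t=0.7967 [y] (3,5) — stop
  → r_4 = 0.7967

ranges = [0.7967, 1.3800, 2.6200, 0.7967]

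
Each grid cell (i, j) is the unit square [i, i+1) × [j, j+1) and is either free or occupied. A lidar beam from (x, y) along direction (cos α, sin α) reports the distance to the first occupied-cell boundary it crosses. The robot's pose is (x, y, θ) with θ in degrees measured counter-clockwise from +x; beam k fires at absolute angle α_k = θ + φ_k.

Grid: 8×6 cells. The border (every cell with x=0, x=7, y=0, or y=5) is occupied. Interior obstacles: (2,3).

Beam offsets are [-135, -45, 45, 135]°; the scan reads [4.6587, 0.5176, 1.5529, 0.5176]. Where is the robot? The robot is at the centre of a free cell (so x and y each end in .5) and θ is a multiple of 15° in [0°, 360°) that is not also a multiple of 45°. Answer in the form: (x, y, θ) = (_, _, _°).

Enumerate (i+0.5, j+0.5, θ) over the 23 free cells and 16 admissible headings. For each, cast all 4 beams and compare to the given ranges.
  (4.5, 1.5, 105°): beam 1 = 1.0000 ≠ 4.6587 ✗
  (2.5, 2.5, 105°): beam 1 = 3.0000 ≠ 4.6587 ✗
  (3.5, 1.5, 105°): beam 1 = 1.0000 ≠ 4.6587 ✗
  (5.5, 1.5, 330°): beam 1 = 1.9319 ≠ 4.6587 ✗
  …
  (2.5, 4.5, 120°): r_1=4.6587, r_2=0.5176, r_3=1.5529, r_4=0.5176 — all match ✓
Only this pose fits every beam.

(x, y, θ) = (2.5, 4.5, 120°)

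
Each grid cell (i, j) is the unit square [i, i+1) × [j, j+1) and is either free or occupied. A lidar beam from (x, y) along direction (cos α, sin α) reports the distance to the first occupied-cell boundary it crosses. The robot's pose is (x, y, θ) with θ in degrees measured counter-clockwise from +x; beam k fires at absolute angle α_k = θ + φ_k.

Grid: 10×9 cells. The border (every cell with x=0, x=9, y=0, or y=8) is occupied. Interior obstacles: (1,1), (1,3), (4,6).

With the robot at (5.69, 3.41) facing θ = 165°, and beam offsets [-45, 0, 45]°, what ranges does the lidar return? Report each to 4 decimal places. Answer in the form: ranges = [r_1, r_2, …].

ranges = [2.9907, 4.8554, 4.2608]

beam 1: φ=-45°, α=120°
  d=(-0.5000,0.8660)  start (5,3)  tX=1.3800 tY=0.6813  stride 1/|dx|=2.0000 1/|dy|=1.1547
    cross y-line → (5,4), t=0.6813
    cross x-line → (4,4), t=1.3800
    cross y-line → (4,5), t=1.8360
    cross y-line → (4,6), t=2.9907 (wall)
  → r_1 = 2.9907
beam 2: φ=0°, α=165°
  d=(-0.9659,0.2588)  start (5,3)  tX=0.7143 tY=2.2796  stride 1/|dx|=1.0353 1/|dy|=3.8637
    cross x-line → (4,3), t=0.7143
    cross x-line → (3,3), t=1.7496
    cross y-line → (3,4), t=2.2796
    cross x-line → (2,4), t=2.7849
    cross x-line → (1,4), t=3.8202
    cross x-line → (0,4), t=4.8554 (wall)
  → r_2 = 4.8554
beam 3: φ=45°, α=210°
  d=(-0.8660,-0.5000)  start (5,3)  tX=0.7967 tY=0.8200  stride 1/|dx|=1.1547 1/|dy|=2.0000
    cross x-line → (4,3), t=0.7967
    cross y-line → (4,2), t=0.8200
    cross x-line → (3,2), t=1.9514
    cross y-line → (3,1), t=2.8200
    cross x-line → (2,1), t=3.1061
    cross x-line → (1,1), t=4.2608 (wall)
  → r_3 = 4.2608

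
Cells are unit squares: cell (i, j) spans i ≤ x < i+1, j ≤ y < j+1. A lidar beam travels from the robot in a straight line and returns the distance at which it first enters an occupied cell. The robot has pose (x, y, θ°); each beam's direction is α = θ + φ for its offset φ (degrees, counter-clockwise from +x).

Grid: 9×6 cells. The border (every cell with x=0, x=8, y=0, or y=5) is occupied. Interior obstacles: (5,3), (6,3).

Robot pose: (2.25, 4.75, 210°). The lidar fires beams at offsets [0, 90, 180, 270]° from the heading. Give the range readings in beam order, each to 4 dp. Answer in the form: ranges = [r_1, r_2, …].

beam 1: φ=0°, α=210°
  dir = (cos 210°, sin 210°) = (-0.8660, -0.5000); from cell (2,4)
  next x-line at t=0.2887, next y-line at t=1.5000; Δt_x=1.1547, Δt_y=2.0000
    x: enter (1,4) at t=0.2887
    x: enter (0,4) at t=1.4434 ← occupied
  → r_1 = 1.4434
beam 2: φ=90°, α=300°
  dir = (cos 300°, sin 300°) = (0.5000, -0.8660); from cell (2,4)
  next x-line at t=1.5000, next y-line at t=0.8660; Δt_x=2.0000, Δt_y=1.1547
    y: enter (2,3) at t=0.8660
    x: enter (3,3) at t=1.5000
    y: enter (3,2) at t=2.0207
    y: enter (3,1) at t=3.1754
    x: enter (4,1) at t=3.5000
    y: enter (4,0) at t=4.3301 ← occupied
  → r_2 = 4.3301
beam 3: φ=180°, α=30°
  dir = (cos 30°, sin 30°) = (0.8660, 0.5000); from cell (2,4)
  next x-line at t=0.8660, next y-line at t=0.5000; Δt_x=1.1547, Δt_y=2.0000
    y: enter (2,5) at t=0.5000 ← occupied
  → r_3 = 0.5000
beam 4: φ=270°, α=120°
  dir = (cos 120°, sin 120°) = (-0.5000, 0.8660); from cell (2,4)
  next x-line at t=0.5000, next y-line at t=0.2887; Δt_x=2.0000, Δt_y=1.1547
    y: enter (2,5) at t=0.2887 ← occupied
  → r_4 = 0.2887

ranges = [1.4434, 4.3301, 0.5000, 0.2887]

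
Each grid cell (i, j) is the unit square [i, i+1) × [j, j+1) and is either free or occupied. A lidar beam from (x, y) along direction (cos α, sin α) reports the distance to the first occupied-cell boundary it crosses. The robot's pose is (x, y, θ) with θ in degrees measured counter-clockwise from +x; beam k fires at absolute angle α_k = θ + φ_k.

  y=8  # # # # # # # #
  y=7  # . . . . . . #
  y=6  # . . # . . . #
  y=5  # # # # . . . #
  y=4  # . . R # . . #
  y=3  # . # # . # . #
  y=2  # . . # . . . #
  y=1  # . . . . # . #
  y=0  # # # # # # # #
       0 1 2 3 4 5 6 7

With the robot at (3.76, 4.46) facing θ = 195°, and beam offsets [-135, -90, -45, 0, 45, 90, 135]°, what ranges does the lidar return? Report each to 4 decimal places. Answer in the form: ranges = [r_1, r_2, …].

beam 1: φ=-135°, α=60°
  d=(0.5000,0.8660)  start (3,4)  tX=0.4800 tY=0.6235  stride 1/|dx|=2.0000 1/|dy|=1.1547
    cross x-line → (4,4), t=0.4800 (wall)
  → r_1 = 0.4800
beam 2: φ=-90°, α=105°
  d=(-0.2588,0.9659)  start (3,4)  tX=2.9364 tY=0.5590  stride 1/|dx|=3.8637 1/|dy|=1.0353
    cross y-line → (3,5), t=0.5590 (wall)
  → r_2 = 0.5590
beam 3: φ=-45°, α=150°
  d=(-0.8660,0.5000)  start (3,4)  tX=0.8776 tY=1.0800  stride 1/|dx|=1.1547 1/|dy|=2.0000
    cross x-line → (2,4), t=0.8776
    cross y-line → (2,5), t=1.0800 (wall)
  → r_3 = 1.0800
beam 4: φ=0°, α=195°
  d=(-0.9659,-0.2588)  start (3,4)  tX=0.7868 tY=1.7773  stride 1/|dx|=1.0353 1/|dy|=3.8637
    cross x-line → (2,4), t=0.7868
    cross y-line → (2,3), t=1.7773 (wall)
  → r_4 = 1.7773
beam 5: φ=45°, α=240°
  d=(-0.5000,-0.8660)  start (3,4)  tX=1.5200 tY=0.5312  stride 1/|dx|=2.0000 1/|dy|=1.1547
    cross y-line → (3,3), t=0.5312 (wall)
  → r_5 = 0.5312
beam 6: φ=90°, α=285°
  d=(0.2588,-0.9659)  start (3,4)  tX=0.9273 tY=0.4762  stride 1/|dx|=3.8637 1/|dy|=1.0353
    cross y-line → (3,3), t=0.4762 (wall)
  → r_6 = 0.4762
beam 7: φ=135°, α=330°
  d=(0.8660,-0.5000)  start (3,4)  tX=0.2771 tY=0.9200  stride 1/|dx|=1.1547 1/|dy|=2.0000
    cross x-line → (4,4), t=0.2771 (wall)
  → r_7 = 0.2771

ranges = [0.4800, 0.5590, 1.0800, 1.7773, 0.5312, 0.4762, 0.2771]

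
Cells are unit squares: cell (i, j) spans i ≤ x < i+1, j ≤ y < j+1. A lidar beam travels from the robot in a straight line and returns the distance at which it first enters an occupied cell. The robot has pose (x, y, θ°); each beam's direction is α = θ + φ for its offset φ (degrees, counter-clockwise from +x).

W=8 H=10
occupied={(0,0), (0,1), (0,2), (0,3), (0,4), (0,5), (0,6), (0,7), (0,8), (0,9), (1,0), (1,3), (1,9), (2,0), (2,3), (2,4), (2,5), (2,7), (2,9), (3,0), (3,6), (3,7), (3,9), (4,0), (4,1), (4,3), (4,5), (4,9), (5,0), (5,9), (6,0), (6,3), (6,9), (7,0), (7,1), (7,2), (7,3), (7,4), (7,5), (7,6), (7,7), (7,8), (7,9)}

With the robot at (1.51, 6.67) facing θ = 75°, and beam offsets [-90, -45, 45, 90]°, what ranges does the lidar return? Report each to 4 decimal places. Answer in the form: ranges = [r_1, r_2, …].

ranges = [1.5426, 0.6600, 1.0200, 0.5280]

beam 1: φ=-90°, α=345°
  dir = (cos 345°, sin 345°) = (0.9659, -0.2588); from cell (1,6)
  next x-line at t=0.5073, next y-line at t=2.5887; Δt_x=1.0353, Δt_y=3.8637
    x: enter (2,6) at t=0.5073
    x: enter (3,6) at t=1.5426 ← occupied
  → r_1 = 1.5426
beam 2: φ=-45°, α=30°
  dir = (cos 30°, sin 30°) = (0.8660, 0.5000); from cell (1,6)
  next x-line at t=0.5658, next y-line at t=0.6600; Δt_x=1.1547, Δt_y=2.0000
    x: enter (2,6) at t=0.5658
    y: enter (2,7) at t=0.6600 ← occupied
  → r_2 = 0.6600
beam 3: φ=45°, α=120°
  dir = (cos 120°, sin 120°) = (-0.5000, 0.8660); from cell (1,6)
  next x-line at t=1.0200, next y-line at t=0.3811; Δt_x=2.0000, Δt_y=1.1547
    y: enter (1,7) at t=0.3811
    x: enter (0,7) at t=1.0200 ← occupied
  → r_3 = 1.0200
beam 4: φ=90°, α=165°
  dir = (cos 165°, sin 165°) = (-0.9659, 0.2588); from cell (1,6)
  next x-line at t=0.5280, next y-line at t=1.2750; Δt_x=1.0353, Δt_y=3.8637
    x: enter (0,6) at t=0.5280 ← occupied
  → r_4 = 0.5280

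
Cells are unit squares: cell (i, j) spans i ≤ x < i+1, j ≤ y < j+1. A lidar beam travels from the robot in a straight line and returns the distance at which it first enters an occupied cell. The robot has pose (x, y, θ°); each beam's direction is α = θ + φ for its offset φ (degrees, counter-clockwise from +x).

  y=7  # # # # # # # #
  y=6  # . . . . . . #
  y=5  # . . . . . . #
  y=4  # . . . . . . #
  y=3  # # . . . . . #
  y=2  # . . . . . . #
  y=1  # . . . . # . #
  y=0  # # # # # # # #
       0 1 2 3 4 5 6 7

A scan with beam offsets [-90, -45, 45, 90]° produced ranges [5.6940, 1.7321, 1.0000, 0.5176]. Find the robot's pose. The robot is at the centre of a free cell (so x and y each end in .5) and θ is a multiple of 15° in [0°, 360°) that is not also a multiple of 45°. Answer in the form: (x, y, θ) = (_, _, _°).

Enumerate (i+0.5, j+0.5, θ) over the 34 free cells and 16 admissible headings. For each, cast all 4 beams and compare to the given ranges.
  (5.5, 3.5, 150°): beam 1 = 3.0000 ≠ 5.6940 ✗
  (1.5, 1.5, 330°): beam 1 = 0.5774 ≠ 5.6940 ✗
  (2.5, 5.5, 300°): beam 1 = 1.7321 ≠ 5.6940 ✗
  …
  (2.5, 1.5, 165°): r_1=5.6940, r_2=1.7321, r_3=1.0000, r_4=0.5176 — all match ✓
No second candidate reproduces the full scan.

(x, y, θ) = (2.5, 1.5, 165°)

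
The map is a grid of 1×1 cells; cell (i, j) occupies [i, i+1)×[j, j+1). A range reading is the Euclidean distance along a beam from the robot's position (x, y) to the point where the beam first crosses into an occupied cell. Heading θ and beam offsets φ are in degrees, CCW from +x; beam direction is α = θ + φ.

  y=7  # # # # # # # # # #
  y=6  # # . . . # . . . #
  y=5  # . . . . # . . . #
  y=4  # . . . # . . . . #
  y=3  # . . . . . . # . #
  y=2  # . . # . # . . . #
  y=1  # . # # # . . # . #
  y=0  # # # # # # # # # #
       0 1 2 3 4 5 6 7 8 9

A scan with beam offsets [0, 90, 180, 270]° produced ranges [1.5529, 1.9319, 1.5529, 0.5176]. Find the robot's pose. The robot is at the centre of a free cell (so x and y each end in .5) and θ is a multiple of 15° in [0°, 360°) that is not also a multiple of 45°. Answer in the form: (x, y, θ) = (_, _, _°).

(x, y, θ) = (3.5, 6.5, 195°)

Candidates: 37 free-cell centres × 16 headings = 592 poses. Raycast each; keep the one whose scan matches to 4 dp.
  (1.5, 4.5, 60°): beam 1 = 2.8868 ≠ 1.5529 ✗
  (1.5, 3.5, 210°): beam 1 = 0.5774 ≠ 1.5529 ✗
  (4.5, 3.5, 255°): beam 2 = 4.6587 ≠ 1.9319 ✗
  (2.5, 5.5, 15°): beam 1 = 2.5882 ≠ 1.5529 ✗
  (1.5, 3.5, 240°): beam 1 = 1.0000 ≠ 1.5529 ✗
  …
  (3.5, 6.5, 195°): r_1=1.5529, r_2=1.9319, r_3=1.5529, r_4=0.5176 — all match ✓
Unique over the lattice → pose = (3.5, 6.5, 195°).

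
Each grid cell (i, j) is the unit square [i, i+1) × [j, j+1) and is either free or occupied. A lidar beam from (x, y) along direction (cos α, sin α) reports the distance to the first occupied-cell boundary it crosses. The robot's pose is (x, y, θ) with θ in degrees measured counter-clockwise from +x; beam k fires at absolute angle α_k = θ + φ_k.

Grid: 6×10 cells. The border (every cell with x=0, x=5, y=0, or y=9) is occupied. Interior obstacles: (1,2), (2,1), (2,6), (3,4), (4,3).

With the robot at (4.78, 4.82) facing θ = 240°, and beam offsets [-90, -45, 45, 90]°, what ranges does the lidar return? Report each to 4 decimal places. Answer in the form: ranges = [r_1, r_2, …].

beam 1: φ=-90°, α=150°
  cosα=-0.8660 sinα=0.5000 | (4,4) | tMaxX 0.9007 tMaxY 0.3600 | tΔX 1.1547 tΔY 2.0000
    t=0.3600 [y] (4,5)
    t=0.9007 [x] (3,5)
    t=2.0554 [x] (2,5)
    t=2.3600 [y] (2,6) — stop
  → r_1 = 2.3600
beam 2: φ=-45°, α=195°
  cosα=-0.9659 sinα=-0.2588 | (4,4) | tMaxX 0.8075 tMaxY 3.1682 | tΔX 1.0353 tΔY 3.8637
    t=0.8075 [x] (3,4) — stop
  → r_2 = 0.8075
beam 3: φ=45°, α=285°
  cosα=0.2588 sinα=-0.9659 | (4,4) | tMaxX 0.8500 tMaxY 0.8489 | tΔX 3.8637 tΔY 1.0353
    t=0.8489 [y] (4,3) — stop
  → r_3 = 0.8489
beam 4: φ=90°, α=330°
  cosα=0.8660 sinα=-0.5000 | (4,4) | tMaxX 0.2540 tMaxY 1.6400 | tΔX 1.1547 tΔY 2.0000
    t=0.2540 [x] (5,4) — stop
  → r_4 = 0.2540

ranges = [2.3600, 0.8075, 0.8489, 0.2540]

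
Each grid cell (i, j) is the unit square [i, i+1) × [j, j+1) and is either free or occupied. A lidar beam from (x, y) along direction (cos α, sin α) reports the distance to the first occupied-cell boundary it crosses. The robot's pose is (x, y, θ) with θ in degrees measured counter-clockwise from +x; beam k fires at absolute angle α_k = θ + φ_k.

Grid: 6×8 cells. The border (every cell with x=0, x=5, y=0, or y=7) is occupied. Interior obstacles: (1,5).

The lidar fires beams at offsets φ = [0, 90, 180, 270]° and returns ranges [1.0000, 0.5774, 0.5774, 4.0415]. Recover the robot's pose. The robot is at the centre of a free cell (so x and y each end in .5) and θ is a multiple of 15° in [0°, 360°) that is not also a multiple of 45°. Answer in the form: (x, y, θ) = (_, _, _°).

Enumerate (i+0.5, j+0.5, θ) over the 23 free cells and 16 admissible headings. For each, cast all 4 beams and compare to the given ranges.
  (3.5, 5.5, 300°): beam 1 = 3.0000 ≠ 1.0000 ✗
  (2.5, 6.5, 15°): beam 1 = 1.9319 ≠ 1.0000 ✗
  (2.5, 5.5, 105°): beam 1 = 1.5529 ≠ 1.0000 ✗
  …
  (1.5, 1.5, 120°): r_1=1.0000, r_2=0.5774, r_3=0.5774, r_4=4.0415 — all match ✓
Only this pose fits every beam.

(x, y, θ) = (1.5, 1.5, 120°)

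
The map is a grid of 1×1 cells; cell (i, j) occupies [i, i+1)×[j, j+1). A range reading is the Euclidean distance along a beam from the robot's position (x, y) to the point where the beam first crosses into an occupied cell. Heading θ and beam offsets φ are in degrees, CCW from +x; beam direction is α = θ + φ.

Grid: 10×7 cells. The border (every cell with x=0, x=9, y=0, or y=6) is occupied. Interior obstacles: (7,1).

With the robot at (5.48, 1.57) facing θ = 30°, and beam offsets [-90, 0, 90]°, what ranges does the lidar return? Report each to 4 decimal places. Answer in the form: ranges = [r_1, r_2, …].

beam 1: φ=-90°, α=300°
  cosα=0.5000 sinα=-0.8660 | (5,1) | tMaxX 1.0400 tMaxY 0.6582 | tΔX 2.0000 tΔY 1.1547
    t=0.6582 [y] (5,0) — stop
  → r_1 = 0.6582
beam 2: φ=0°, α=30°
  cosα=0.8660 sinα=0.5000 | (5,1) | tMaxX 0.6004 tMaxY 0.8600 | tΔX 1.1547 tΔY 2.0000
    t=0.6004 [x] (6,1)
    t=0.8600 [y] (6,2)
    t=1.7551 [x] (7,2)
    t=2.8600 [y] (7,3)
    t=2.9098 [x] (8,3)
    t=4.0645 [x] (9,3) — stop
  → r_2 = 4.0645
beam 3: φ=90°, α=120°
  cosα=-0.5000 sinα=0.8660 | (5,1) | tMaxX 0.9600 tMaxY 0.4965 | tΔX 2.0000 tΔY 1.1547
    t=0.4965 [y] (5,2)
    t=0.9600 [x] (4,2)
    t=1.6512 [y] (4,3)
    t=2.8059 [y] (4,4)
    t=2.9600 [x] (3,4)
    t=3.9606 [y] (3,5)
    t=4.9600 [x] (2,5)
    t=5.1153 [y] (2,6) — stop
  → r_3 = 5.1153

ranges = [0.6582, 4.0645, 5.1153]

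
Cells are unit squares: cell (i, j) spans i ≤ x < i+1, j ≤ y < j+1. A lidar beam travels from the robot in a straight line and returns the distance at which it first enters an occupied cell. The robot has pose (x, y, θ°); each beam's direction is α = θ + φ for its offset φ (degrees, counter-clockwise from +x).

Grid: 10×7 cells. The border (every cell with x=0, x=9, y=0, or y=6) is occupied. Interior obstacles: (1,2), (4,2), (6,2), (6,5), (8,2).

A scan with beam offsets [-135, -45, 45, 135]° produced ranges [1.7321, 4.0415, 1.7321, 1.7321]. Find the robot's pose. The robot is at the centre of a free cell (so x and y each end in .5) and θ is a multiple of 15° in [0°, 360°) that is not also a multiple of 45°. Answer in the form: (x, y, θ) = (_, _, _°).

(x, y, θ) = (2.5, 4.5, 15°)

The pose lattice has 35·16 = 560 candidates. Test each by forward raycasting.
  (5.5, 3.5, 150°): beam 1 = 3.6235 ≠ 1.7321 ✗
  (7.5, 2.5, 285°): beam 1 = 0.5774 ≠ 1.7321 ✗
  (2.5, 3.5, 15°): beam 1 = 1.0000 ≠ 1.7321 ✗
  (5.5, 3.5, 285°): beam 1 = 5.0000 ≠ 1.7321 ✗
  (2.5, 1.5, 345°): beam 1 = 1.0000 ≠ 1.7321 ✗
  …
  (2.5, 4.5, 15°): r_1=1.7321, r_2=4.0415, r_3=1.7321, r_4=1.7321 — all match ✓
Only this pose fits every beam.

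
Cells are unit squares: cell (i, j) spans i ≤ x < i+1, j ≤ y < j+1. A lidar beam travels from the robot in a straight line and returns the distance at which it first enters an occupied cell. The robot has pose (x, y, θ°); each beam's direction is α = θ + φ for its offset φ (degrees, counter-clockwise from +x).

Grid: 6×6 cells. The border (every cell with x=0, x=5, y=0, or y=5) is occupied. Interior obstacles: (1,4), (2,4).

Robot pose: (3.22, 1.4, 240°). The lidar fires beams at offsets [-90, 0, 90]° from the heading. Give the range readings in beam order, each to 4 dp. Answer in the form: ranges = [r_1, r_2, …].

ranges = [2.5634, 0.4619, 0.8000]

beam 1: φ=-90°, α=150°
  cosα=-0.8660 sinα=0.5000 | (3,1) | tMaxX 0.2540 tMaxY 1.2000 | tΔX 1.1547 tΔY 2.0000
    t=0.2540 [x] (2,1)
    t=1.2000 [y] (2,2)
    t=1.4087 [x] (1,2)
    t=2.5634 [x] (0,2) — stop
  → r_1 = 2.5634
beam 2: φ=0°, α=240°
  cosα=-0.5000 sinα=-0.8660 | (3,1) | tMaxX 0.4400 tMaxY 0.4619 | tΔX 2.0000 tΔY 1.1547
    t=0.4400 [x] (2,1)
    t=0.4619 [y] (2,0) — stop
  → r_2 = 0.4619
beam 3: φ=90°, α=330°
  cosα=0.8660 sinα=-0.5000 | (3,1) | tMaxX 0.9007 tMaxY 0.8000 | tΔX 1.1547 tΔY 2.0000
    t=0.8000 [y] (3,0) — stop
  → r_3 = 0.8000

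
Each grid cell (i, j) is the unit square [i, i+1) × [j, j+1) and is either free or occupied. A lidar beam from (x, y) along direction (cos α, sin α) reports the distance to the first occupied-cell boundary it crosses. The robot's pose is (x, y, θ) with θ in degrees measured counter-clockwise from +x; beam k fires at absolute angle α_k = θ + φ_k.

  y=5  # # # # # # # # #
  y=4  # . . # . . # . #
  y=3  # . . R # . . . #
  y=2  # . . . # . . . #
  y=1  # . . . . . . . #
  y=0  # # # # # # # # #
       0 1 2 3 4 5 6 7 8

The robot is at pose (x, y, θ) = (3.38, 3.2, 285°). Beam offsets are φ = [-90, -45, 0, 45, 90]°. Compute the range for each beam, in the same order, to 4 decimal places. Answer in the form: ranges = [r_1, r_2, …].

beam 1: φ=-90°, α=195°
  dir = (cos 195°, sin 195°) = (-0.9659, -0.2588); from cell (3,3)
  next x-line at t=0.3934, next y-line at t=0.7727; Δt_x=1.0353, Δt_y=3.8637
    x: enter (2,3) at t=0.3934
    y: enter (2,2) at t=0.7727
    x: enter (1,2) at t=1.4287
    x: enter (0,2) at t=2.4640 ← occupied
  → r_1 = 2.4640
beam 2: φ=-45°, α=240°
  dir = (cos 240°, sin 240°) = (-0.5000, -0.8660); from cell (3,3)
  next x-line at t=0.7600, next y-line at t=0.2309; Δt_x=2.0000, Δt_y=1.1547
    y: enter (3,2) at t=0.2309
    x: enter (2,2) at t=0.7600
    y: enter (2,1) at t=1.3856
    y: enter (2,0) at t=2.5403 ← occupied
  → r_2 = 2.5403
beam 3: φ=0°, α=285°
  dir = (cos 285°, sin 285°) = (0.2588, -0.9659); from cell (3,3)
  next x-line at t=2.3955, next y-line at t=0.2071; Δt_x=3.8637, Δt_y=1.0353
    y: enter (3,2) at t=0.2071
    y: enter (3,1) at t=1.2423
    y: enter (3,0) at t=2.2776 ← occupied
  → r_3 = 2.2776
beam 4: φ=45°, α=330°
  dir = (cos 330°, sin 330°) = (0.8660, -0.5000); from cell (3,3)
  next x-line at t=0.7159, next y-line at t=0.4000; Δt_x=1.1547, Δt_y=2.0000
    y: enter (3,2) at t=0.4000
    x: enter (4,2) at t=0.7159 ← occupied
  → r_4 = 0.7159
beam 5: φ=90°, α=15°
  dir = (cos 15°, sin 15°) = (0.9659, 0.2588); from cell (3,3)
  next x-line at t=0.6419, next y-line at t=3.0910; Δt_x=1.0353, Δt_y=3.8637
    x: enter (4,3) at t=0.6419 ← occupied
  → r_5 = 0.6419

ranges = [2.4640, 2.5403, 2.2776, 0.7159, 0.6419]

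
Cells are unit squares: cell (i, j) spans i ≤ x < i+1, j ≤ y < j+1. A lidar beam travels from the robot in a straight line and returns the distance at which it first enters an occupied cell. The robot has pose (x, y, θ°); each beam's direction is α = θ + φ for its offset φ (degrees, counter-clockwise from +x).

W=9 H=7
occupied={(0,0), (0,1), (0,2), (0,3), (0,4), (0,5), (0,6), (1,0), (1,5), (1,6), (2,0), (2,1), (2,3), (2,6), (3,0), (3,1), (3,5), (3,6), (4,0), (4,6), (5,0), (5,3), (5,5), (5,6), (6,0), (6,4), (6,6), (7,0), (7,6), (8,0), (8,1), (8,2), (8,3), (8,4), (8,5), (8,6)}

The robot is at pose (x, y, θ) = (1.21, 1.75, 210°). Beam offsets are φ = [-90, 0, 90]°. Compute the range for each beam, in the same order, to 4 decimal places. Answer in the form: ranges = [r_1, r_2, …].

beam 1: φ=-90°, α=120°
  dir = (cos 120°, sin 120°) = (-0.5000, 0.8660); from cell (1,1)
  next x-line at t=0.4200, next y-line at t=0.2887; Δt_x=2.0000, Δt_y=1.1547
    y: enter (1,2) at t=0.2887
    x: enter (0,2) at t=0.4200 ← occupied
  → r_1 = 0.4200
beam 2: φ=0°, α=210°
  dir = (cos 210°, sin 210°) = (-0.8660, -0.5000); from cell (1,1)
  next x-line at t=0.2425, next y-line at t=1.5000; Δt_x=1.1547, Δt_y=2.0000
    x: enter (0,1) at t=0.2425 ← occupied
  → r_2 = 0.2425
beam 3: φ=90°, α=300°
  dir = (cos 300°, sin 300°) = (0.5000, -0.8660); from cell (1,1)
  next x-line at t=1.5800, next y-line at t=0.8660; Δt_x=2.0000, Δt_y=1.1547
    y: enter (1,0) at t=0.8660 ← occupied
  → r_3 = 0.8660

ranges = [0.4200, 0.2425, 0.8660]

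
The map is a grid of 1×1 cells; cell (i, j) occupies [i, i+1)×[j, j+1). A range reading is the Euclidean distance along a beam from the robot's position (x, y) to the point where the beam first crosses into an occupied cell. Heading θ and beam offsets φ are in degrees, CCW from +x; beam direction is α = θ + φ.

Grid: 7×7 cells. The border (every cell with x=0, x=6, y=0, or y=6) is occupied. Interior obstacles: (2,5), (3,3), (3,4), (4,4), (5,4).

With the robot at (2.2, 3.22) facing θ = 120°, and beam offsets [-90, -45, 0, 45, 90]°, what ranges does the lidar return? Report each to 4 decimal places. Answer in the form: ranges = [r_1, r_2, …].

beam 1: φ=-90°, α=30°
  direction (0.8660, 0.5000); cell (2,3); t to first gridline: x 0.9238, y 1.5600 (then +1.1547 / +2.0000)
    (3,3) via x @ 0.9238  # hit
  → r_1 = 0.9238
beam 2: φ=-45°, α=75°
  direction (0.2588, 0.9659); cell (2,3); t to first gridline: x 3.0910, y 0.8075 (then +3.8637 / +1.0353)
    (2,4) via y @ 0.8075
    (2,5) via y @ 1.8428  # hit
  → r_2 = 1.8428
beam 3: φ=0°, α=120°
  direction (-0.5000, 0.8660); cell (2,3); t to first gridline: x 0.4000, y 0.9007 (then +2.0000 / +1.1547)
    (1,3) via x @ 0.4000
    (1,4) via y @ 0.9007
    (1,5) via y @ 2.0554
    (0,5) via x @ 2.4000  # hit
  → r_3 = 2.4000
beam 4: φ=45°, α=165°
  direction (-0.9659, 0.2588); cell (2,3); t to first gridline: x 0.2071, y 3.0137 (then +1.0353 / +3.8637)
    (1,3) via x @ 0.2071
    (0,3) via x @ 1.2423  # hit
  → r_4 = 1.2423
beam 5: φ=90°, α=210°
  direction (-0.8660, -0.5000); cell (2,3); t to first gridline: x 0.2309, y 0.4400 (then +1.1547 / +2.0000)
    (1,3) via x @ 0.2309
    (1,2) via y @ 0.4400
    (0,2) via x @ 1.3856  # hit
  → r_5 = 1.3856

ranges = [0.9238, 1.8428, 2.4000, 1.2423, 1.3856]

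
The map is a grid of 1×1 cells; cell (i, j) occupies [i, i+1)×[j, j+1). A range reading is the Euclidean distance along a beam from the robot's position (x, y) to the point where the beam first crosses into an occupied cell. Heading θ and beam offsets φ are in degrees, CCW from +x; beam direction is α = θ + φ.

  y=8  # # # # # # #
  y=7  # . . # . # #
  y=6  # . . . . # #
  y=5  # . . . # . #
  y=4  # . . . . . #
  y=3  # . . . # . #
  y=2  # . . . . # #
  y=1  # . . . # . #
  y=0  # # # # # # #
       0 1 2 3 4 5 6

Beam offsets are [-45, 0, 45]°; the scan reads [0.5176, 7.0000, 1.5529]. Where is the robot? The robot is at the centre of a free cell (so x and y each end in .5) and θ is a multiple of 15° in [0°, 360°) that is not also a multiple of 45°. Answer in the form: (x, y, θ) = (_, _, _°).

Enumerate (i+0.5, j+0.5, θ) over the 28 free cells and 16 admissible headings. For each, cast all 3 beams and compare to the given ranges.
  (4.5, 7.5, 195°): beam 1 = 0.5774 ≠ 0.5176 ✗
  (5.5, 1.5, 240°): beam 2 = 0.5774 ≠ 7.0000 ✗
  (3.5, 4.5, 300°): beam 1 = 3.6235 ≠ 0.5176 ✗
  (1.5, 4.5, 210°): beam 2 = 0.5774 ≠ 7.0000 ✗
  …
  (4.5, 7.5, 240°): r_1=0.5176, r_2=7.0000, r_3=1.5529 — all match ✓
Unique over the lattice → pose = (4.5, 7.5, 240°).

(x, y, θ) = (4.5, 7.5, 240°)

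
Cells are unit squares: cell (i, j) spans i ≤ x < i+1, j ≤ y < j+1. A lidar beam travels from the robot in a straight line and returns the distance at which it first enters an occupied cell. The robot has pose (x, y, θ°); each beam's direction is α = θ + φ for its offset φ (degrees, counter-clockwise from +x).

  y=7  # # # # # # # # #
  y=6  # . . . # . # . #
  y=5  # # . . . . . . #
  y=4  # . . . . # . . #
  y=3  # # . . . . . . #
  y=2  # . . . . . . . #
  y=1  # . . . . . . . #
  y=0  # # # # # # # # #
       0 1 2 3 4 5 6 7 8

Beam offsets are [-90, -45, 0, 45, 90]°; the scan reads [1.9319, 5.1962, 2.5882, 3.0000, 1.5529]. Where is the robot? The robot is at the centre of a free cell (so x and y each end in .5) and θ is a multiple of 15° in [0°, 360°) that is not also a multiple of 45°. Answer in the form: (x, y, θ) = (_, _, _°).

The pose lattice has 37·16 = 592 candidates. Test each by forward raycasting.
  (2.5, 4.5, 210°): beam 1 = 1.0000 ≠ 1.9319 ✗
  (4.5, 4.5, 300°): beam 1 = 2.8868 ≠ 1.9319 ✗
  (5.5, 2.5, 165°): beam 1 = 1.5529 ≠ 1.9319 ✗
  (3.5, 5.5, 60°): beam 1 = 1.7321 ≠ 1.9319 ✗
  …
  (4.5, 2.5, 165°): r_1=1.9319, r_2=5.1962, r_3=2.5882, r_4=3.0000, r_5=1.5529 — all match ✓
Only this pose fits every beam.

(x, y, θ) = (4.5, 2.5, 165°)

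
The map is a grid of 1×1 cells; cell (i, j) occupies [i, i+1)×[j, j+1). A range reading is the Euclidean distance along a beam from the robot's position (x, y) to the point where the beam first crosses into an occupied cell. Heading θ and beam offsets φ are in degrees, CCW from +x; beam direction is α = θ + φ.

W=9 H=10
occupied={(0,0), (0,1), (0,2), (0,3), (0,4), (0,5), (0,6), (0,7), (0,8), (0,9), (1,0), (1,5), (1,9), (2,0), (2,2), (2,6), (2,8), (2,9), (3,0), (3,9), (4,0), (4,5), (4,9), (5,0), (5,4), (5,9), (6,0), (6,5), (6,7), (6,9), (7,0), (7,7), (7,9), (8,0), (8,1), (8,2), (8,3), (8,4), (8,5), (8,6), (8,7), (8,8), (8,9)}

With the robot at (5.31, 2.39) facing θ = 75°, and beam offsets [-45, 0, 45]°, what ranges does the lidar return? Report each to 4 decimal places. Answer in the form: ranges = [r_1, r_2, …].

ranges = [3.1061, 1.6668, 4.6200]

beam 1: φ=-45°, α=30°
  dir = (cos 30°, sin 30°) = (0.8660, 0.5000); from cell (5,2)
  next x-line at t=0.7967, next y-line at t=1.2200; Δt_x=1.1547, Δt_y=2.0000
    x: enter (6,2) at t=0.7967
    y: enter (6,3) at t=1.2200
    x: enter (7,3) at t=1.9514
    x: enter (8,3) at t=3.1061 ← occupied
  → r_1 = 3.1061
beam 2: φ=0°, α=75°
  dir = (cos 75°, sin 75°) = (0.2588, 0.9659); from cell (5,2)
  next x-line at t=2.6660, next y-line at t=0.6315; Δt_x=3.8637, Δt_y=1.0353
    y: enter (5,3) at t=0.6315
    y: enter (5,4) at t=1.6668 ← occupied
  → r_2 = 1.6668
beam 3: φ=45°, α=120°
  dir = (cos 120°, sin 120°) = (-0.5000, 0.8660); from cell (5,2)
  next x-line at t=0.6200, next y-line at t=0.7044; Δt_x=2.0000, Δt_y=1.1547
    x: enter (4,2) at t=0.6200
    y: enter (4,3) at t=0.7044
    y: enter (4,4) at t=1.8591
    x: enter (3,4) at t=2.6200
    y: enter (3,5) at t=3.0138
    y: enter (3,6) at t=4.1685
    x: enter (2,6) at t=4.6200 ← occupied
  → r_3 = 4.6200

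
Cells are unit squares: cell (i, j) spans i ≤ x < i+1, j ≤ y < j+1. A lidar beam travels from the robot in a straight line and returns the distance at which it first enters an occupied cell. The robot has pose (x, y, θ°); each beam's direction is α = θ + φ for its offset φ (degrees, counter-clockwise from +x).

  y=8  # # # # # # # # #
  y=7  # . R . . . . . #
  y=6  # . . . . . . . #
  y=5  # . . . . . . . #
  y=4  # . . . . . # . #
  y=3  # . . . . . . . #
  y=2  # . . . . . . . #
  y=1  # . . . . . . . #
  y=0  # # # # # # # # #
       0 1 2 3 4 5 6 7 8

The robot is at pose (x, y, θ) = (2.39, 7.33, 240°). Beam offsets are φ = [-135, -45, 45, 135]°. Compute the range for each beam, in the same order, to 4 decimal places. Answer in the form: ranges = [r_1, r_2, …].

beam 1: φ=-135°, α=105°
  d=(-0.2588,0.9659)  start (2,7)  tX=1.5068 tY=0.6936  stride 1/|dx|=3.8637 1/|dy|=1.0353
    cross y-line → (2,8), t=0.6936 (wall)
  → r_1 = 0.6936
beam 2: φ=-45°, α=195°
  d=(-0.9659,-0.2588)  start (2,7)  tX=0.4038 tY=1.2750  stride 1/|dx|=1.0353 1/|dy|=3.8637
    cross x-line → (1,7), t=0.4038
    cross y-line → (1,6), t=1.2750
    cross x-line → (0,6), t=1.4390 (wall)
  → r_2 = 1.4390
beam 3: φ=45°, α=285°
  d=(0.2588,-0.9659)  start (2,7)  tX=2.3569 tY=0.3416  stride 1/|dx|=3.8637 1/|dy|=1.0353
    cross y-line → (2,6), t=0.3416
    cross y-line → (2,5), t=1.3769
    cross x-line → (3,5), t=2.3569
    cross y-line → (3,4), t=2.4122
    cross y-line → (3,3), t=3.4475
    cross y-line → (3,2), t=4.4827
    cross y-line → (3,1), t=5.5180
    cross x-line → (4,1), t=6.2206
    cross y-line → (4,0), t=6.5533 (wall)
  → r_3 = 6.5533
beam 4: φ=135°, α=15°
  d=(0.9659,0.2588)  start (2,7)  tX=0.6315 tY=2.5887  stride 1/|dx|=1.0353 1/|dy|=3.8637
    cross x-line → (3,7), t=0.6315
    cross x-line → (4,7), t=1.6668
    cross y-line → (4,8), t=2.5887 (wall)
  → r_4 = 2.5887

ranges = [0.6936, 1.4390, 6.5533, 2.5887]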